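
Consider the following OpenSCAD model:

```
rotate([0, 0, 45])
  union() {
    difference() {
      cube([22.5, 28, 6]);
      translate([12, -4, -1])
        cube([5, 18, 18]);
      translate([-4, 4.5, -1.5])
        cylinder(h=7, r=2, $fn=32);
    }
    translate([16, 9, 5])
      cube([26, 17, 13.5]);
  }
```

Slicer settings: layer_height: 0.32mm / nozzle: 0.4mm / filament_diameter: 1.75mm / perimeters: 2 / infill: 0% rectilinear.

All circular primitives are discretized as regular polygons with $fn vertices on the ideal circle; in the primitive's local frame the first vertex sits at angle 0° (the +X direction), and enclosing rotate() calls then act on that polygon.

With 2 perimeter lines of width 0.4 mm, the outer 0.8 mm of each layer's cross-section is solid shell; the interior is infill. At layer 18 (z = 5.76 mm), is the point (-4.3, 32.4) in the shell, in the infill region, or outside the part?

At z = 5.76 mm: the 22.5×28 cube contributes its full rectangle; the cube at (12, -4) (footprint 5×18) is included at this height; the cylinder at (-4, 4.5) is not intersected at this z (z outside [-1.5, 5.5]); After the difference (first − rest): starting from the 22.5×28 cube, the 5×18 cube at (12, -4) partially overlaps it — only the 70.00 mm² overlap (of its 90.00 mm²) is removed, clipping the outline — 1 connected region; the cube at (16, 9) (footprint 26×17) is included at this height; Merging all regions: the regions partially overlap (shared area 105.50 mm²), so overlapping operands fuse into one piece — 1 connected region; (rotated 45° about Z; rotation is an isometry so areas/perimeters/island counts are preserved). Overall, the cross-section is a single solid region. Undo the 45° rotation: the query point maps to (19.870, 25.951) in the un-rotated model frame. The nearest boundary edge runs (0.00, 28.00)→(22.50, 28.00); distance from the point to it = 2.05 mm. The point is inside the cross-section and 2.05 mm from the nearest boundary — more than the 0.8 mm shell width (2 × 0.4), so it's in the infill interior.

infill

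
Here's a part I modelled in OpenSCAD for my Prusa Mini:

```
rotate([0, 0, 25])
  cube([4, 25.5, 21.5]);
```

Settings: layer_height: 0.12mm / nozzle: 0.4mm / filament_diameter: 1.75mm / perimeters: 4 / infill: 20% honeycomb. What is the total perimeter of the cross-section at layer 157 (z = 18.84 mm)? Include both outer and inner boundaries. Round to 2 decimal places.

59.00 mm

At z = 18.84 mm: the cube (footprint 4×25.5) is included at this height (perimeter 59.00 mm); (rotated 25° about Z; rotation is an isometry so areas/perimeters/island counts are preserved). Overall, the cross-section is a single solid region. Total boundary length (outer) = 59.00 mm.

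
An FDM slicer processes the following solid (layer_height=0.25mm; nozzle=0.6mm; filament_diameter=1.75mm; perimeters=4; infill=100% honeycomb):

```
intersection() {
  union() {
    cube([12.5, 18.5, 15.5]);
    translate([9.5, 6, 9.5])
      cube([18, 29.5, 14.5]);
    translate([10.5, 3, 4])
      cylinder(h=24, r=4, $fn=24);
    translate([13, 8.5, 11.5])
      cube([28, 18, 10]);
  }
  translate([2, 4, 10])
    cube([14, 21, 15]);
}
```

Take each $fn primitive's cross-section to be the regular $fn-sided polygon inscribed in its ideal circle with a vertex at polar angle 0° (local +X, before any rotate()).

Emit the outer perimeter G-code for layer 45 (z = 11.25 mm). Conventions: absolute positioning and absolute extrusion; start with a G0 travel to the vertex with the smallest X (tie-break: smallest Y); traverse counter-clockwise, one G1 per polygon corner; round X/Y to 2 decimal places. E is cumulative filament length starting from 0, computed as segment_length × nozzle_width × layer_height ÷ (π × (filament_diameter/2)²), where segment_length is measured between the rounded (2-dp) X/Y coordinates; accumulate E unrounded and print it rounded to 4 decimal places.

At z = 11.25 mm: the 12.5×18.5 cube contributes its full rectangle; the cube at (9.5, 6) is present — its section is the full 18×29.5 rectangle; the r=4 cylinder at (10.5, 3) contributes a regular 24-gon of circumradius 4; the cube at (13, 8.5) does not reach this height (z outside [11.5, 21.5]); Merging all regions: the regions partially overlap (shared area 74.35 mm²), so overlapping operands fuse into one piece — 1 connected region; the cube at (2, 4) (footprint 14×21) is included at this height; Keeping only the common overlap: the 14×21 cube at (2, 4) partially overlaps the result so far; clipping to the common part keeps 240.99 mm² — 1 connected region. The outline is a single polygon with 11 vertices. Extrusion per mm of travel: 0.6 × 0.25 / (π × 0.875²) = 0.062363. Accumulating E over each segment gives final E = 4.4701.

G0 X2.00 Y4.00 Z11.25
G1 X14.37 Y4.00 E0.7714
G1 X14.36 Y4.04 E0.7740
G1 X13.96 Y5.00 E0.8389
G1 X13.33 Y5.83 E0.9038
G1 X13.10 Y6.00 E0.9217
G1 X16.00 Y6.00 E1.1025
G1 X16.00 Y25.00 E2.2874
G1 X9.50 Y25.00 E2.6928
G1 X9.50 Y18.50 E3.0981
G1 X2.00 Y18.50 E3.5659
G1 X2.00 Y4.00 E4.4701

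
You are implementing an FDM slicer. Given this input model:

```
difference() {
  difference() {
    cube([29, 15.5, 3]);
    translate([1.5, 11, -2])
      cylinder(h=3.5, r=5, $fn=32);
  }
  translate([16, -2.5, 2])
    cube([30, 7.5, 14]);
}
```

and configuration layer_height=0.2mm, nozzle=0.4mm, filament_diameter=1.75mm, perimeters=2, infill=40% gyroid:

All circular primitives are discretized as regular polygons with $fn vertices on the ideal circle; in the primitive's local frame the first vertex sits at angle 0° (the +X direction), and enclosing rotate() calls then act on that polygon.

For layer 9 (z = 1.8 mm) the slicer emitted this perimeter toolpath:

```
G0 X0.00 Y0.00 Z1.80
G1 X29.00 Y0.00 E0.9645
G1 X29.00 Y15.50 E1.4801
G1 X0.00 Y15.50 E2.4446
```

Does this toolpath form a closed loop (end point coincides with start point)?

no

Start point (G0): (0.00, 0.00). End point (last G1): the path does not return to the start — open.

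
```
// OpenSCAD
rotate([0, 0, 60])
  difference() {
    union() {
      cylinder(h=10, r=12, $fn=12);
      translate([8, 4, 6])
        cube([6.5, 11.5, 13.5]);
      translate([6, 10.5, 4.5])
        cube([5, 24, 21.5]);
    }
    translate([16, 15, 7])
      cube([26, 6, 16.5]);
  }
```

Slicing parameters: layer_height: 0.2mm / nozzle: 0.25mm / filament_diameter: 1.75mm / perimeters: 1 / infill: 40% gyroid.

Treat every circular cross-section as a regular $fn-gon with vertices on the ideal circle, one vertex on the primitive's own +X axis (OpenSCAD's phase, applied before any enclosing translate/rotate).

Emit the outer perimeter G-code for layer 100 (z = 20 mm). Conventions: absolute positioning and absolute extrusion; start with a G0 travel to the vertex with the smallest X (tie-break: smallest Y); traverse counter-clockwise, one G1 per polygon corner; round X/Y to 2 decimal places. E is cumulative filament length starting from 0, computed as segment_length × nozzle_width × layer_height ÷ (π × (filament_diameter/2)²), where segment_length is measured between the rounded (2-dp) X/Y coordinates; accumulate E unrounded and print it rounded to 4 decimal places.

G0 X-26.88 Y22.45 Z20.00
G1 X-6.09 Y10.45 E0.4990
G1 X-3.59 Y14.78 E0.6029
G1 X-24.38 Y26.78 E1.1019
G1 X-26.88 Y22.45 E1.2059

At z = 20 mm: the cylinder does not reach this height (z outside [0, 10]); the cube at (8, 4) is absent (z outside [6, 19.5]); the 5×24 cube at (6, 10.5) contributes its full rectangle; Taking the union: only the 5×24 cube at (6, 10.5) is present, so the union is just that shape — 1 connected region; the cube at (16, 15) is present — its section is the full 26×6 rectangle; After the difference (first − rest): starting from that combined region, the 26×6 cube at (16, 15) misses the remaining region (no effect) — 1 connected region; (rotated 60° about Z; rotation is an isometry so areas/perimeters/island counts are preserved). The outline is a single polygon with 4 vertices. Extrusion per mm of travel: 0.25 × 0.2 / (π × 0.875²) = 0.020788. Accumulating E over each segment gives final E = 1.2059.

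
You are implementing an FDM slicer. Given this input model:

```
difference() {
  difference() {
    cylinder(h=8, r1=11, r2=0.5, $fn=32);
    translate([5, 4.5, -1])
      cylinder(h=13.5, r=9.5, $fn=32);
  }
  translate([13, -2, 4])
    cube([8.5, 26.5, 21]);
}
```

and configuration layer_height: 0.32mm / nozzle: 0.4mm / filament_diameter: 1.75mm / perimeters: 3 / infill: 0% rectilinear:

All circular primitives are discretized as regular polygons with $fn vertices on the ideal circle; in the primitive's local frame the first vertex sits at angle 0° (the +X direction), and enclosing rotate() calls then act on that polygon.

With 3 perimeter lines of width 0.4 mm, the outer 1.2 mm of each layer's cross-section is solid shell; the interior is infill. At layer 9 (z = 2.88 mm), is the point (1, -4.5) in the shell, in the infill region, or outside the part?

shell

At z = 2.88 mm: the cone (r1=11→r2=0.5) has section circumradius 7.220 here — a regular 32-gon; the cylinder at (5, 4.5): section is a regular 32-gon, circumradius r=9.5; Taking the first minus the rest: starting from the cone, the r=9.5 cylinder at (5, 4.5) partially overlaps it — only the 106.25 mm² overlap (of its 281.71 mm²) is removed, clipping the outline — 1 connected region; the cube at (13, -2) does not reach this height (z outside [4, 25]); Subtracting the remaining from the first: none of the subtracted shapes is present at this height, so that combined region is unchanged — 1 connected region. Overall, the cross-section is a single solid region. The nearest boundary edge runs (-0.28, -3.40)→(1.36, -4.28); distance from the point to it = 0.37 mm. The point is inside the cross-section, 0.37 mm from the nearest boundary — within the 1.2 mm shell band (3 × 0.4).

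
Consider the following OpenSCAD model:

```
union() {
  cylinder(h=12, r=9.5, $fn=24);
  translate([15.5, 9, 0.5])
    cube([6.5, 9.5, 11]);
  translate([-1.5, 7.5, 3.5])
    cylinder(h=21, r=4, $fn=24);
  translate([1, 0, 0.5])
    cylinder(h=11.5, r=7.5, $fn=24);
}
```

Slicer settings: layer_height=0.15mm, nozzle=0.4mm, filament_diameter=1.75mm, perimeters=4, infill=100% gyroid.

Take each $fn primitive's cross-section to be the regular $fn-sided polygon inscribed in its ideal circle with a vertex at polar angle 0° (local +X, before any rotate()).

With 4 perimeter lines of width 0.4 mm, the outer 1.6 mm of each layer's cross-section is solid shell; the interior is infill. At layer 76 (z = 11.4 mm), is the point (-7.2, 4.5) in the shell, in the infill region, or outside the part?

At z = 11.4 mm: the cylinder: section is a regular 24-gon, circumradius r=9.5; the cube at (15.5, 9) is present — its section is the full 6.5×9.5 rectangle; the r=4 cylinder at (-1.5, 7.5) contributes a regular 24-gon of circumradius 4; the r=7.5 cylinder at (1, 0) contributes a regular 24-gon of circumradius 7.5; Combining (union): the regions partially overlap (shared area 211.49 mm²), so overlapping operands fuse into one piece — 2 connected regions. Overall, the cross-section has 2 separate islands. The nearest boundary edge runs (-8.23, 4.75)→(-6.72, 6.72); distance from the point to it = 0.97 mm. (Shell/infill is judged within the island containing the point — the largest one.) The point is inside the cross-section, 0.97 mm from the nearest boundary — within the 1.6 mm shell band (4 × 0.4).

shell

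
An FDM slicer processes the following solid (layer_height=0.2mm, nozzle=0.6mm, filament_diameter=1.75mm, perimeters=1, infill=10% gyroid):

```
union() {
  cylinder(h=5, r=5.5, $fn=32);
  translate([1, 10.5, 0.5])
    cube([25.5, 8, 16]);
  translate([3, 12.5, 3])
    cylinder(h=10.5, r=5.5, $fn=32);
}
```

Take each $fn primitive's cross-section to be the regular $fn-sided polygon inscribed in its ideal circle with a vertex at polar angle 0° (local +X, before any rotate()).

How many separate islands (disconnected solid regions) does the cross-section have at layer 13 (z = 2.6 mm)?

2

At z = 2.6 mm: the r=5.5 cylinder contributes a regular 32-gon of circumradius 5.5; the cube at (1, 10.5) (footprint 25.5×8) is included at this height; the cylinder at (3, 12.5) does not reach this height (z outside [3, 13.5]); Merging all regions: the 2 present regions are separate (no shared area or edge), so areas and boundary lengths simply add and each stays a separate island — 2 connected regions. Overall, the cross-section has 2 separate islands. Island count = 2.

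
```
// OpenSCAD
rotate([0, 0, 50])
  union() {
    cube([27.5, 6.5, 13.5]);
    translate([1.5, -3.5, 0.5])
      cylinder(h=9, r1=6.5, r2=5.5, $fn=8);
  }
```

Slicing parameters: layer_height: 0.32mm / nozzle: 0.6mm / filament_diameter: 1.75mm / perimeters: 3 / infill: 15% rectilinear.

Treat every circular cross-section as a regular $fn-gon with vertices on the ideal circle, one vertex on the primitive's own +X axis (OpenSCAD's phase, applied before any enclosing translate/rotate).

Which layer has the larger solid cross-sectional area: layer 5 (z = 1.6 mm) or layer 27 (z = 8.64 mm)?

Layer 5 (z = 1.6): the cube is present — its section is the full 27.5×6.5 rectangle (area 178.75 mm²); the cone at (1.5, -3.5) contributes a regular 8-gon of circumradius 6.378 (interpolated between r1=6.5 and r2=5.5 at t=0.122) (area = (8/2)·6.378²·sin(360°/8) = 115.05 mm²); Combining (union): the regions partially overlap — summed areas 293.80 mm² minus the doubly-counted overlap 12.83 mm² gives 280.97 mm² — area = 280.97 mm²; (rotated 50° about Z; rotation is an isometry so areas/perimeters/island counts are preserved). So its area = 280.97 mm². Layer 27 (z = 8.64): the cube is present — its section is the full 27.5×6.5 rectangle (area 178.75 mm²); the cone at (1.5, -3.5): at t=0.904 of its height the radius interpolates to r₁+(r₂−r₁)t = 5.596, giving a regular 8-gon of that circumradius (area = (8/2)·5.596²·sin(360°/8) = 88.56 mm²); Taking the union: the regions partially overlap — summed areas 267.31 mm² minus the doubly-counted overlap 7.77 mm² gives 259.54 mm² — area = 259.54 mm²; (rotated 50° about Z; rotation is an isometry so areas/perimeters/island counts are preserved). So its area = 259.54 mm². Layer 5 is larger (280.97 vs 259.54 mm²).

layer 5 (z = 1.6 mm)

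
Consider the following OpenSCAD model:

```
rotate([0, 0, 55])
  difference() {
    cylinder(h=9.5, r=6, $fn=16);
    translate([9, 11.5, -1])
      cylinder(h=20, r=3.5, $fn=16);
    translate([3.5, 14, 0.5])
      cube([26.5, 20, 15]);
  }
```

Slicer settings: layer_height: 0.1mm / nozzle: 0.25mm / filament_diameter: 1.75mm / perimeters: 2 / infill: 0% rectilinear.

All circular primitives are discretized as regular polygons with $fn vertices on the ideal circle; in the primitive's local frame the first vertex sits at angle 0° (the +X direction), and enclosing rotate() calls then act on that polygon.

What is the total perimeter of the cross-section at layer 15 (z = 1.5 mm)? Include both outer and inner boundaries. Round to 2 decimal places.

37.46 mm

At z = 1.5 mm: the cylinder: section is a regular 16-gon, circumradius r=6 (perimeter = 2·16·6.000·sin(180°/16) = 37.46 mm); the r=3.5 cylinder at (9, 11.5) contributes a regular 16-gon of circumradius 3.5 (perimeter = 2·16·3.500·sin(180°/16) = 21.85 mm); the cube at (3.5, 14) is present — its section is the full 26.5×20 rectangle (perimeter 93.00 mm); After the difference (first − rest): starting from the r=6 cylinder, the r=3.5 cylinder at (9, 11.5) misses the remaining region (no effect); the 26.5×20 cube at (3.5, 14) misses the remaining region (no effect) — boundary = 37.46 mm; (rotated 55° about Z; rotation is an isometry so areas/perimeters/island counts are preserved). Overall, the cross-section is a single solid region. Total boundary length (outer) = 37.46 mm.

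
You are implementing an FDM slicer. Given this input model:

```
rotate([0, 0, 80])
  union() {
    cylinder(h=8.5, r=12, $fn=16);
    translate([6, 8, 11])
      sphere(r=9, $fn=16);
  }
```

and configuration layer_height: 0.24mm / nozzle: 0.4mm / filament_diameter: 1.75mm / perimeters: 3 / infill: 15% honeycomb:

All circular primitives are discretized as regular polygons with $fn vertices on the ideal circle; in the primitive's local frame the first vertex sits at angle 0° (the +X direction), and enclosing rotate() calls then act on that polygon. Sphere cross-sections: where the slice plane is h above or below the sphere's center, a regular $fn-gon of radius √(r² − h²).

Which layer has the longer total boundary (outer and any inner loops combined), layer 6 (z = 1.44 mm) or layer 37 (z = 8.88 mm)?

layer 6 (z = 1.44 mm)

Layer 6 (z = 1.44): the cylinder: section is a regular 16-gon, circumradius r=12 (perimeter = 2·16·12.000·sin(180°/16) = 74.91 mm); the sphere at (6, 8) does not reach this height (|z−center|=9.560 > r=9); Combining (union): only the r=12 cylinder is present, so the union is just that shape — boundary = 74.91 mm; (whole slice rotated 80° about Z — lengths, areas and connectivity unchanged). So its perimeter = 74.91 mm. Layer 37 (z = 8.88): the cylinder is absent (z outside [0, 8.5]); the r=9 sphere at (6, 8) contributes a regular 16-gon of circumradius √(9²−2.12²) = 8.747 (perimeter = 2·16·8.747·sin(180°/16) = 54.60 mm); Taking the union: only the r=9 sphere at (6, 8) is present, so the union is just that shape — boundary = 54.60 mm; (rotated 80° about Z; rotation is an isometry so areas/perimeters/island counts are preserved). So its perimeter = 54.60 mm. Layer 6 is larger (74.91 vs 54.60 mm).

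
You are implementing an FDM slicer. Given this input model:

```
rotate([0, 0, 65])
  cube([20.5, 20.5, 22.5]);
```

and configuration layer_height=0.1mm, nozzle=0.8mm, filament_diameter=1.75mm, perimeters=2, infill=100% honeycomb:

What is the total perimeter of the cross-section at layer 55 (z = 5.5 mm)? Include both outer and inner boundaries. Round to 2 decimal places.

82.00 mm

At z = 5.5 mm: the 20.5×20.5 cube contributes its full rectangle (perimeter 82.00 mm); (rotated 65° about Z; rotation is an isometry so areas/perimeters/island counts are preserved). Overall, the cross-section is a single solid region. Total boundary length (outer) = 82.00 mm.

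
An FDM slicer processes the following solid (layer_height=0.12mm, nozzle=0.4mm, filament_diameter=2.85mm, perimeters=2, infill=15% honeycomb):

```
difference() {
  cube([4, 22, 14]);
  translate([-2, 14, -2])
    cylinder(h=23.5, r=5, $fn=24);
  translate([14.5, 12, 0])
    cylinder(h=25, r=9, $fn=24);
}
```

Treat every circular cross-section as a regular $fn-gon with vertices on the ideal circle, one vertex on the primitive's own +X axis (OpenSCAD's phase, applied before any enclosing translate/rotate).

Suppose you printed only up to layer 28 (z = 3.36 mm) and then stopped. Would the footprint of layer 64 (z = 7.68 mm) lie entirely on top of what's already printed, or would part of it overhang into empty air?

entirely on top

Compare the two slices. At z = 3.36: the cube (footprint 4×22) is included at this height (area 88.00 mm²); the cylinder at (-2, 14): section is a regular 24-gon, circumradius r=5 (area = (24/2)·5.000²·sin(360°/24) = 77.65 mm²); the r=9 cylinder at (14.5, 12) gives a regular 24-gon of circumradius 9 (constant along its height) (area = (24/2)·9.000²·sin(360°/24) = 251.57 mm²); After the difference (first − rest): starting from the 4×22 cube (88.00 mm²), the r=5 cylinder at (-2, 14) partially overlaps it — only the 19.49 mm² overlap (of its 77.65 mm²) is removed, clipping the outline; the r=9 cylinder at (14.5, 12) misses the remaining region (no effect) — area = 68.51 mm². At z = 7.68: the 4×22 cube contributes its full rectangle (area 88.00 mm²); the r=5 cylinder at (-2, 14) gives a regular 24-gon of circumradius 5 (constant along its height) (area = (24/2)·5.000²·sin(360°/24) = 77.65 mm²); the r=9 cylinder at (14.5, 12) gives a regular 24-gon of circumradius 9 (constant along its height) (area = (24/2)·9.000²·sin(360°/24) = 251.57 mm²); Subtracting the remaining from the first: starting from the 4×22 cube (88.00 mm²), the r=5 cylinder at (-2, 14) partially overlaps it — only the 19.49 mm² overlap (of its 77.65 mm²) is removed, clipping the outline; the r=9 cylinder at (14.5, 12) misses the remaining region (no effect) — area = 68.51 mm². Checking containment: the cross-section at z = 7.68 is a subset of the cross-section at z = 3.36.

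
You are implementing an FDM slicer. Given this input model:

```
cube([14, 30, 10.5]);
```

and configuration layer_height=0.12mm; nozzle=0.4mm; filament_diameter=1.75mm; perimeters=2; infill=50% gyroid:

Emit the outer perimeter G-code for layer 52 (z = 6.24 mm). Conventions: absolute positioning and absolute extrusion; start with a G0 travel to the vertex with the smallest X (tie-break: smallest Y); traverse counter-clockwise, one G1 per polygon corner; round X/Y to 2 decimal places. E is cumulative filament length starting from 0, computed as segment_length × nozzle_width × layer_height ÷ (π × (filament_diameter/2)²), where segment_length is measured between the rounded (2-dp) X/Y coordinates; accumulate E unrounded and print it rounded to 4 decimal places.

G0 X0.00 Y0.00 Z6.24
G1 X14.00 Y0.00 E0.2794
G1 X14.00 Y30.00 E0.8781
G1 X0.00 Y30.00 E1.1575
G1 X0.00 Y0.00 E1.7561

At z = 6.24 mm: the cube is present — its section is the full 14×30 rectangle. The outline is a single polygon with 4 vertices. Extrusion per mm of travel: 0.4 × 0.12 / (π × 0.875²) = 0.019956. Accumulating E over each segment gives final E = 1.7561.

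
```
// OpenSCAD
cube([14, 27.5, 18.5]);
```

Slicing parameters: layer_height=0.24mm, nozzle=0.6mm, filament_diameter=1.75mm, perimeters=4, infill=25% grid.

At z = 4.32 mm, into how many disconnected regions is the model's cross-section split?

At z = 4.32 mm: the cube (footprint 14×27.5) is included at this height. The result has 1 disconnected region.

1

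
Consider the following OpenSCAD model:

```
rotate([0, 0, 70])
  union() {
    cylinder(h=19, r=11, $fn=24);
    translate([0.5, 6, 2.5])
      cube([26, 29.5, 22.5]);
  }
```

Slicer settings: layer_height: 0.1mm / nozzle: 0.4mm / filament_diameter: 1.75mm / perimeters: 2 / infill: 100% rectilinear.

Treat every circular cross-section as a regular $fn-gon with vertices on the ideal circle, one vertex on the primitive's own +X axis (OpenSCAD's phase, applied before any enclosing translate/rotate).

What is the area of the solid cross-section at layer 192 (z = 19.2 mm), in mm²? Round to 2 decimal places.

At z = 19.2 mm: the cylinder is not intersected at this z (z outside [0, 19]); the cube at (0.5, 6) (footprint 26×29.5) is included at this height (area 767.00 mm²); Taking the union: only the 26×29.5 cube at (0.5, 6) is present, so the union is just that shape — area = 767.00 mm²; (whole slice rotated 70° about Z — lengths, areas and connectivity unchanged). Overall, the cross-section is a single solid region. Net area = 767.00 mm².

767.00 mm²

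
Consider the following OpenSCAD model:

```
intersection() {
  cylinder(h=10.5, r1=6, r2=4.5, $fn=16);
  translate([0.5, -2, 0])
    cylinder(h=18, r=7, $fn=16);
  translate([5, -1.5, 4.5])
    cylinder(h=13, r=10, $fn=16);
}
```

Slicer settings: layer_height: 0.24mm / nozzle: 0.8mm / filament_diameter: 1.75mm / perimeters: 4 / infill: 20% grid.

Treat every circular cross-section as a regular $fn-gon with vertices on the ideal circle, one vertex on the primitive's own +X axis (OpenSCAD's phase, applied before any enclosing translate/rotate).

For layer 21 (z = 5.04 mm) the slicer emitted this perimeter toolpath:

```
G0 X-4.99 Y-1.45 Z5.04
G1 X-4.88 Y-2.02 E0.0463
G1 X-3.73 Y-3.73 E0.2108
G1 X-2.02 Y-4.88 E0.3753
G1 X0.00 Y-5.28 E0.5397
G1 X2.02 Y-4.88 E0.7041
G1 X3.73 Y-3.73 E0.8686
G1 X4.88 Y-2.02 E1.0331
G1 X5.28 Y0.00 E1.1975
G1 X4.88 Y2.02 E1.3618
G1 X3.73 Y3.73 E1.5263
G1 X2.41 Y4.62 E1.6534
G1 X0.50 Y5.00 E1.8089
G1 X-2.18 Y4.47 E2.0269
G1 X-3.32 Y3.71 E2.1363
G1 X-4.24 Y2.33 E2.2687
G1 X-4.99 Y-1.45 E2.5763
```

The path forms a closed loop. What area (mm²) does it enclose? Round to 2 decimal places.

81.32 mm²

Apply the shoelace formula to the sequence of (X, Y) vertices; enclosed area = 81.32 mm².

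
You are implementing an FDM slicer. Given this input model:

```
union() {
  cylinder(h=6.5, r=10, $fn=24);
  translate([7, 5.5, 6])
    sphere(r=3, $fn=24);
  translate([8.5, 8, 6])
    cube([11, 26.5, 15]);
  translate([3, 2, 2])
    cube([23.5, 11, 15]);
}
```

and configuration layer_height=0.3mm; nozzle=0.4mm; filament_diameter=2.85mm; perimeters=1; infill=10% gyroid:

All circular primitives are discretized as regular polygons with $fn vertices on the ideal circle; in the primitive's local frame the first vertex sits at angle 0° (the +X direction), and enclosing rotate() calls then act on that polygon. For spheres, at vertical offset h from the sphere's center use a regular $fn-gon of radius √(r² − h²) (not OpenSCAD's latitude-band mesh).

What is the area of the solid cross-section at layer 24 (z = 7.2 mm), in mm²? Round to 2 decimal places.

495.00 mm²

At z = 7.2 mm: the cylinder is absent (z outside [0, 6.5]); the sphere at (7, 5.5): section is a regular 24-gon, circumradius = √(r²−h²) = √(3²−1.2²) = 2.750 (area = (24/2)·2.750²·sin(360°/24) = 23.48 mm²); the cube at (8.5, 8) (footprint 11×26.5) is included at this height (area 291.50 mm²); the cube at (3, 2) (footprint 23.5×11) is included at this height (area 258.50 mm²); Merging all regions: the regions partially overlap — summed areas 573.48 mm² minus the doubly-counted overlap 78.48 mm² gives 495.00 mm² — area = 495.00 mm². Overall, the cross-section is a single solid region. Net area = 495.00 mm².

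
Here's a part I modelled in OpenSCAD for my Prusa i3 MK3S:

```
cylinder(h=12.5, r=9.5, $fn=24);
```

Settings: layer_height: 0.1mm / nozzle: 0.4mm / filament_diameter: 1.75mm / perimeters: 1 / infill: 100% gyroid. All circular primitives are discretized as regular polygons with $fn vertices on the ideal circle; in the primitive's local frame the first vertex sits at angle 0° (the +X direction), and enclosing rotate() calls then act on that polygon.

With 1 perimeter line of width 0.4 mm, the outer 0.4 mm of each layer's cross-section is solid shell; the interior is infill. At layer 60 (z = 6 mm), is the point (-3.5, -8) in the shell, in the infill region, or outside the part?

infill

At z = 6 mm: the r=9.5 cylinder contributes a regular 24-gon of circumradius 9.5. Overall, the cross-section is a single solid region. The nearest boundary edge runs (-4.75, -8.23)→(-2.46, -9.18); distance from the point to it = 0.69 mm. The point is inside the cross-section and 0.69 mm from the nearest boundary — more than the 0.4 mm shell width (1 × 0.4), so it's in the infill interior.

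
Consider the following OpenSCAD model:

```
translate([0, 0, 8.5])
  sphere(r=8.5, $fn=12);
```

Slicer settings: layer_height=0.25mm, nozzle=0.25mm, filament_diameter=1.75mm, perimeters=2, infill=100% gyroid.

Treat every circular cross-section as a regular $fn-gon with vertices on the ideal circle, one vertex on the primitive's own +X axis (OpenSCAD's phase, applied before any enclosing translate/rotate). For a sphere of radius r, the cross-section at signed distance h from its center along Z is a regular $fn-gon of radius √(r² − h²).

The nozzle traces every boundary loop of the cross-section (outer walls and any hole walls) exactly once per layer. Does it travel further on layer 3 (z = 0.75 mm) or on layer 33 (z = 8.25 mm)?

Layer 3 (z = 0.75): the r=8.5 sphere slices to a regular 12-gon of circumradius 3.491 (√(r²−h²) with h=7.75 from center) (perimeter = 2·12·3.491·sin(180°/12) = 21.69 mm). So its perimeter = 21.69 mm. Layer 33 (z = 8.25): the r=8.5 sphere slices to a regular 12-gon of circumradius 8.496 (√(r²−h²) with h=0.25 from center) (perimeter = 2·12·8.496·sin(180°/12) = 52.78 mm). So its perimeter = 52.78 mm. Layer 33 is larger (52.78 vs 21.69 mm).

layer 33 (z = 8.25 mm)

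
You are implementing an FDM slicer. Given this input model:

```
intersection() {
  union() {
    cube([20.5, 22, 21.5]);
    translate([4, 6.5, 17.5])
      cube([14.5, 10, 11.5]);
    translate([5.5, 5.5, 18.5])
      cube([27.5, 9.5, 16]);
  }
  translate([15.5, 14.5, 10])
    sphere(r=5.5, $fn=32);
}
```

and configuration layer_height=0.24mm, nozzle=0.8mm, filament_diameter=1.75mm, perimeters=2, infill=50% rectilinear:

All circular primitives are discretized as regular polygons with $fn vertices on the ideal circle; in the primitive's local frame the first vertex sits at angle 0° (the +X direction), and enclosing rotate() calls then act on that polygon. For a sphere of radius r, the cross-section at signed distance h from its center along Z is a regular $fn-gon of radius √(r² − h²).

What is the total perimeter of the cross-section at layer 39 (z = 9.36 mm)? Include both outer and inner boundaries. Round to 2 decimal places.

At z = 9.36 mm: the cube (footprint 20.5×22) is included at this height (perimeter 85.00 mm); the cube at (4, 6.5) does not reach this height (z outside [17.5, 29]); the cube at (5.5, 5.5) does not reach this height (z outside [18.5, 34.5]); Combining (union): only the 20.5×22 cube is present, so the union is just that shape — boundary = 85.00 mm; the sphere at (15.5, 14.5): section is a regular 32-gon, circumradius = √(r²−h²) = √(5.5²−0.64²) = 5.463 (perimeter = 2·32·5.463·sin(180°/32) = 34.27 mm); After intersecting: the r=5.5 sphere at (15.5, 14.5) partially overlaps that combined region; clipping to the common part keeps 91.85 mm² — boundary = 34.14 mm. Overall, the cross-section is a single solid region. Total boundary length (outer) = 34.14 mm.

34.14 mm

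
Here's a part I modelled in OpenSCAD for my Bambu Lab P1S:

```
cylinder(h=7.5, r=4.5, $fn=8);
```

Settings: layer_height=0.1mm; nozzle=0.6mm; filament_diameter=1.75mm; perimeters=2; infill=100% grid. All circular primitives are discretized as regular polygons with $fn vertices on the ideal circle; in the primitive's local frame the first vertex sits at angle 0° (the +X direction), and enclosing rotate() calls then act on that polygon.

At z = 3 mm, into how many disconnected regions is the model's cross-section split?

At z = 3 mm: the r=4.5 cylinder gives a regular 8-gon of circumradius 4.5 (constant along its height). The result has 1 disconnected region.

1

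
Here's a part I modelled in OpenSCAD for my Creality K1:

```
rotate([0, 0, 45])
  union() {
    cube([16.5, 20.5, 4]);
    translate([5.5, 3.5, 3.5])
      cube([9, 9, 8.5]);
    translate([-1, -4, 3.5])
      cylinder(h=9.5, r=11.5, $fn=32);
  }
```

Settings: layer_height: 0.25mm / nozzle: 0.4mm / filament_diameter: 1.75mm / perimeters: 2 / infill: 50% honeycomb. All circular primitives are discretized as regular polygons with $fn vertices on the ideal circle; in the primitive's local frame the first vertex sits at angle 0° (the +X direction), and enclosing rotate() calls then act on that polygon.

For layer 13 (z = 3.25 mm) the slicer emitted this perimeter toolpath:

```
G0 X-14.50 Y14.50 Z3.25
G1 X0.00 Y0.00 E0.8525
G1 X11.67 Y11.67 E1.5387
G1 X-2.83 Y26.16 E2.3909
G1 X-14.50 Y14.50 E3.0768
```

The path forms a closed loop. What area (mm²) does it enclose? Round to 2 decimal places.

338.30 mm²

Apply the shoelace formula to the sequence of (X, Y) vertices; enclosed area = 338.30 mm².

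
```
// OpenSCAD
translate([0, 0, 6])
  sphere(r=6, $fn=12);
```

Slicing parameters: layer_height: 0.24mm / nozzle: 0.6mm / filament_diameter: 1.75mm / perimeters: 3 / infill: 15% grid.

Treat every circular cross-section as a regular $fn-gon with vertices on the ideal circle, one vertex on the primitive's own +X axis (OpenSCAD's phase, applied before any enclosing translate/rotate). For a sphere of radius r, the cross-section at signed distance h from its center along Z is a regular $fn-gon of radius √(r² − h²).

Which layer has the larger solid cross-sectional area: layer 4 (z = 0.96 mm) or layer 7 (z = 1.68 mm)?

Layer 4 (z = 0.96): the r=6 sphere slices to a regular 12-gon of circumradius 3.256 (√(r²−h²) with h=5.04 from center) (area = (12/2)·3.256²·sin(360°/12) = 31.80 mm²). So its area = 31.80 mm². Layer 7 (z = 1.68): the r=6 sphere contributes a regular 12-gon of circumradius √(6²−4.32²) = 4.164 (area = (12/2)·4.164²·sin(360°/12) = 52.01 mm²). So its area = 52.01 mm². Layer 7 is larger (52.01 vs 31.80 mm²).

layer 7 (z = 1.68 mm)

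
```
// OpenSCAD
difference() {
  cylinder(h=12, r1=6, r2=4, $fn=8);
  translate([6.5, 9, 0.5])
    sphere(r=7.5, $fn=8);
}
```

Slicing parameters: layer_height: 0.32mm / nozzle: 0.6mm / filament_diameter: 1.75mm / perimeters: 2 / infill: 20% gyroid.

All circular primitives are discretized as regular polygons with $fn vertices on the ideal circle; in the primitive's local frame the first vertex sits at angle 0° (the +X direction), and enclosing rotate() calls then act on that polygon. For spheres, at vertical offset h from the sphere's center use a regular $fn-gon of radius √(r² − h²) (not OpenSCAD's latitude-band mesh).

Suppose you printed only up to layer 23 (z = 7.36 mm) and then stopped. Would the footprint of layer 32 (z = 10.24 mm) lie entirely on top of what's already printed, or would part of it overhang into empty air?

entirely on top

Compare the two slices. At z = 7.36: the cone contributes a regular 8-gon of circumradius 4.773 (interpolated between r1=6 and r2=4 at t=0.613) (area = (8/2)·4.773²·sin(360°/8) = 64.44 mm²); the sphere at (6.5, 9): section is a regular 8-gon, circumradius = √(r²−h²) = √(7.5²−6.86²) = 3.032 (area = (8/2)·3.032²·sin(360°/8) = 25.99 mm²); After the difference (first − rest): starting from the cone (64.44 mm²), the r=7.5 sphere at (6.5, 9) misses the remaining region (no effect) — area = 64.44 mm². At z = 10.24: the cone (r1=6→r2=4) has section circumradius 4.293 here — a regular 8-gon (area = (8/2)·4.293²·sin(360°/8) = 52.14 mm²); the sphere at (6.5, 9) is not intersected at this z (|z−center|=9.740 > r=7.5); After the difference (first − rest): none of the subtracted shapes is present at this height, so the cone is unchanged — area = 52.14 mm². Checking containment: the cross-section at z = 10.24 is a subset of the cross-section at z = 7.36.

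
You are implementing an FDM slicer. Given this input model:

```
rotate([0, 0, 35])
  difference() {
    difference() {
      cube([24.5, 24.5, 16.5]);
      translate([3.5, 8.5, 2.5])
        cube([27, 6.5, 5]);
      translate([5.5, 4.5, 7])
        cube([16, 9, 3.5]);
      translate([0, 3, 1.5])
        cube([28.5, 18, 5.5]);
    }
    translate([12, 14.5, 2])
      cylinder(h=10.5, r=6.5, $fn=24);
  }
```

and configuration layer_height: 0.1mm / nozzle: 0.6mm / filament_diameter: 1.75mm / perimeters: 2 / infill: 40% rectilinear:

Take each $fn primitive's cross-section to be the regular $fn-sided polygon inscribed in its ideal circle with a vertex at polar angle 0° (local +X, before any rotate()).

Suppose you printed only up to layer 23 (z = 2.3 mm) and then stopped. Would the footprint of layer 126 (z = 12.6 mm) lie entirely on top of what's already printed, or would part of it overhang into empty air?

Compare the two slices. At z = 2.3: the cube is present — its section is the full 24.5×24.5 rectangle (area 600.25 mm²); the cube at (3.5, 8.5) is absent (z outside [2.5, 7.5]); the cube at (5.5, 4.5) is absent (z outside [7, 10.5]); the cube at (0, 3) (footprint 28.5×18) is included at this height (area 513.00 mm²); After the difference (first − rest): starting from the 24.5×24.5 cube (600.25 mm²), the 28.5×18 cube at (0, 3) partially overlaps it — only the 441.00 mm² overlap (of its 513.00 mm²) is removed, clipping the outline — area = 159.25 mm²; the r=6.5 cylinder at (12, 14.5) gives a regular 24-gon of circumradius 6.5 (constant along its height) (area = (24/2)·6.500²·sin(360°/24) = 131.22 mm²); Subtracting the remaining from the first: starting from the result so far (159.25 mm²), the r=6.5 cylinder at (12, 14.5) misses the remaining region (no effect) — area = 159.25 mm²; (rotated 35° about Z; rotation is an isometry so areas/perimeters/island counts are preserved). At z = 12.6: the cube (footprint 24.5×24.5) is included at this height (area 600.25 mm²); the cube at (3.5, 8.5) is not intersected at this z (z outside [2.5, 7.5]); the cube at (5.5, 4.5) is not intersected at this z (z outside [7, 10.5]); the cube at (0, 3) is absent (z outside [1.5, 7]); Taking the first minus the rest: none of the subtracted shapes is present at this height, so the 24.5×24.5 cube is unchanged — area = 600.25 mm²; the cylinder at (12, 14.5) is absent (z outside [2, 12.5]); After the difference (first − rest): none of the subtracted shapes is present at this height, so that combined region is unchanged — area = 600.25 mm²; (rotated 35° about Z; rotation is an isometry so areas/perimeters/island counts are preserved). Checking containment: at z = 12.6 the cross-section extends beyond the z = 2.3 cross-section by about 441.00 mm².

part overhangs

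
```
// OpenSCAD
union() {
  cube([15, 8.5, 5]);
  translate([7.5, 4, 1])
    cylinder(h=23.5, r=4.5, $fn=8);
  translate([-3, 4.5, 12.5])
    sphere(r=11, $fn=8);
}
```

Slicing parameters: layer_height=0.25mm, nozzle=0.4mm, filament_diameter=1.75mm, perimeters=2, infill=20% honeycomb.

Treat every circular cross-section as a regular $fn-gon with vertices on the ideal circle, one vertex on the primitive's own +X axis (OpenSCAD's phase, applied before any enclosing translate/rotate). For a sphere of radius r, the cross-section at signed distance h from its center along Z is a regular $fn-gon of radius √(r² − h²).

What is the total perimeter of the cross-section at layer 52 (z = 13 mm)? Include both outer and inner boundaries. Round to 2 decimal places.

At z = 13 mm: the cube does not reach this height (z outside [0, 5]); the r=4.5 cylinder at (7.5, 4) contributes a regular 8-gon of circumradius 4.5 (perimeter = 2·8·4.500·sin(180°/8) = 27.55 mm); the sphere at (-3, 4.5): section is a regular 8-gon, circumradius = √(r²−h²) = √(11²−0.5²) = 10.989 (perimeter = 2·8·10.989·sin(180°/8) = 67.28 mm); Taking the union: the regions partially overlap (shared area 25.23 mm²), so the edge portions inside another operand are dropped and the merged outline is re-measured after clipping — boundary = 74.91 mm. Overall, the cross-section is a single solid region. Total boundary length (outer) = 74.91 mm.

74.91 mm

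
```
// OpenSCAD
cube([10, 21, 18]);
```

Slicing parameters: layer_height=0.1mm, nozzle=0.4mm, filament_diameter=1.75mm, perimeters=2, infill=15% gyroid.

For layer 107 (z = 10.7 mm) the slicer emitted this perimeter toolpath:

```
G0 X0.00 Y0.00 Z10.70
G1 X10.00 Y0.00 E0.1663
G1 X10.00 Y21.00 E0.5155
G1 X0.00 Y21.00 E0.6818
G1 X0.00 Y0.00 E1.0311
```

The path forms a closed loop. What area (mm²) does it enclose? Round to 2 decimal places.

Apply the shoelace formula to the sequence of (X, Y) vertices; enclosed area = 210.00 mm².

210.00 mm²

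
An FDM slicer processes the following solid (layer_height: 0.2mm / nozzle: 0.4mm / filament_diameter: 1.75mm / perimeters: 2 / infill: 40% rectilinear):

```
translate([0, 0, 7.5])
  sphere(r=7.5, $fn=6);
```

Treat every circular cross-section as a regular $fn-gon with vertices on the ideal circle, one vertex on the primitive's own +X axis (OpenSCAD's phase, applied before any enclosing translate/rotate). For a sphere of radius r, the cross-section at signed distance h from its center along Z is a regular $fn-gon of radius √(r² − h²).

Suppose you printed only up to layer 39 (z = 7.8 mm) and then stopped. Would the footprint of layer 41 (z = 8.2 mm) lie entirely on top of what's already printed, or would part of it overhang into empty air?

entirely on top

Compare the two slices. At z = 7.8: the r=7.5 sphere contributes a regular 6-gon of circumradius √(7.5²−0.3²) = 7.494 (area = (6/2)·7.494²·sin(360°/6) = 145.91 mm²). At z = 8.2: the r=7.5 sphere slices to a regular 6-gon of circumradius 7.467 (√(r²−h²) with h=0.7 from center) (area = (6/2)·7.467²·sin(360°/6) = 144.87 mm²). Checking containment: the cross-section at z = 8.2 is a subset of the cross-section at z = 7.8.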